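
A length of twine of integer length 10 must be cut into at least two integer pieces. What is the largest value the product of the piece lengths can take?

36

Fill g[k] for k=2..10: at each k try every first piece i and multiply by the better of (k−i) uncut or g[k−i].
g[2] = 1*max(1,0) = 1*1 = 1
g[3] = 1*max(2,1) = 1*2 = 2
g[4] = 2*max(2,1) = 2*2 = 4
g[5] = 2*max(3,2) = 2*3 = 6
g[6] = 3*max(3,2) = 3*3 = 9
g[7] = 2*max(5,6) = 2*6 = 12
g[8] = 2*max(6,9) = 2*9 = 18
g[9] = 3*max(6,9) = 3*9 = 27
g[10] = 2*max(8,18) = 2*18 = 36
One optimal split: 3 + 3 + 2 + 2; product 3*3*2*2 = 36.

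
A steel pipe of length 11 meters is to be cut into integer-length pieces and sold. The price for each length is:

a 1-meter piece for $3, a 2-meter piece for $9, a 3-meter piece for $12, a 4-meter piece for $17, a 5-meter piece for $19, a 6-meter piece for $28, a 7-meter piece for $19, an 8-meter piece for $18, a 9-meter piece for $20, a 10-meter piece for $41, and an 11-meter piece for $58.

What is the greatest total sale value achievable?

58

Build r[k] bottom-up: r[k] = max over allowed piece i of (p[i] + r[k−i]).
r[1] = 3
r[2] = max(3+3, 9+0) = 9
r[3] = max(3+9, 9+3, 12+0) = 12
r[4] = max(3+12, 9+9, 12+3, 17+0) = 18
r[5] = max(3+18, 9+12, 12+9, 17+3, 19+0) = 21
r[6] = max(3+21, 9+18, 12+12, 17+9, 19+3, 28+0) = 28
r[7] = max(3+28, 9+21, 12+18, …, 28+3, 19+0) = 31
r[8] = max(3+31, 9+28, 12+21, …, 19+3, 18+0) = 37
r[9] = max(3+37, 9+31, 12+28, …, 18+3, 20+0) = 40
r[10] = max(3+40, 9+37, 12+31, …, 20+3, 41+0) = 46
r[11] = max(3+46, 9+40, 12+37, …, 41+3, 58+0) = 58
Best is to sell the whole 11-meter piece uncut for $58.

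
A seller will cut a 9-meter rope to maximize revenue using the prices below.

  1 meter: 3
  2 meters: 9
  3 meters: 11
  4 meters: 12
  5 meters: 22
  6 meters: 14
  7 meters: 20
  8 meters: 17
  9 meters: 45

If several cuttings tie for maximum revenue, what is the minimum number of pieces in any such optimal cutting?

1

Build r[k] bottom-up: r[k] = max over allowed piece i of (p[i] + r[k−i]).
r[1] = 3
r[2] = max(3+3, 9+0) = 9
r[3] = max(3+9, 9+3, 11+0) = 12
r[4] = max(3+12, 9+9, 11+3, 12+0) = 18
r[5] = max(3+18, 9+12, 11+9, 12+3, 22+0) = 22
r[6] = max(3+22, 9+18, 11+12, 12+9, 22+3, 14+0) = 27
r[7] = max(3+27, 9+22, 11+18, …, 14+3, 20+0) = 31
r[8] = max(3+31, 9+27, 11+22, …, 20+3, 17+0) = 36
r[9] = max(3+36, 9+31, 11+27, …, 17+3, 45+0) = 45
Maximum revenue is 45.
Now minimize piece count subject to staying optimal: for each k, pieces[k] = 1 + min over i with p[i]+r[k−i]=r[k] of pieces[k−i].
pieces[6] = 3
pieces[7] = 2
pieces[8] = 4
pieces[9] = 1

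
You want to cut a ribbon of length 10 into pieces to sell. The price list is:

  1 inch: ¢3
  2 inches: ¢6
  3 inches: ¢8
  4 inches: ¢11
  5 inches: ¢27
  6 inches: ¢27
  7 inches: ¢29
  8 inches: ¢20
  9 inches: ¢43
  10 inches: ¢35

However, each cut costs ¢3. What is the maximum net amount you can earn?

51

Consider every possible first cut. net[k] is the best of p[i]+net[k−i] over all sellable i≤k, charging 3 whenever i<k.
net[1] = 3
net[2] = 6
net[3] = 8
net[4] = 11
net[5] = 27
net[6] = 27  (first piece 1, then net[5]=27)
net[7] = 30  (first piece 2, then net[5]=27)
net[8] = 32  (first piece 3, then net[5]=27)
net[9] = 43
net[10] = 51  (first piece 5, then net[5]=27)
One optimal plan: pieces 5 + 5 (1 cut) → ¢54 − ¢3 = ¢51.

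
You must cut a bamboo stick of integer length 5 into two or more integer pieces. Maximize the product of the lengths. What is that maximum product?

6

Fill g[k] for k=2..5: at each k try every first piece i and multiply by the better of (k−i) uncut or g[k−i].
g[2] = 1*max(1,0) = 1*1 = 1
g[3] = max(1*2, 2*1) = 2
g[4] = max(1*3, 2*2, 3*1) = 4
g[5] = max(1*4, 2*3, 3*2, 4*1) = 6
One optimal split: 3 + 2; product 3*2 = 6.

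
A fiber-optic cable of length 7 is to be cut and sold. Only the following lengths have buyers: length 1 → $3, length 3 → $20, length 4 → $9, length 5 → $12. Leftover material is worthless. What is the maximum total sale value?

43

Build f[k] bottom-up: f[k] = max over allowed piece i of (p[i] + f[k−i]).
f[1] = 3
f[2] = 6  (first piece 1, then f[1]=3)
f[3] = max(3+6, 20+0) = 20
f[4] = max(3+20, 20+3, 9+0) = 23
f[5] = max(3+23, 20+6, 9+3, 12+0) = 26
f[6] = max(3+26, 20+20, 9+6, 12+3) = 40
f[7] = max(3+40, 20+23, 9+20, 12+6) = 43
One optimal cutting: 3 + 3 + 1 → $43.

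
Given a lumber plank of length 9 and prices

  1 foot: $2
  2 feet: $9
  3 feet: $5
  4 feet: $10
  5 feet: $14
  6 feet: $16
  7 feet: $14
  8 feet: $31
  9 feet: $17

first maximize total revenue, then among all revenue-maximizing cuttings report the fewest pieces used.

5

Build r[k] bottom-up: r[k] = max over allowed piece i of (p[i] + r[k−i]).
r[1] = 2
r[2] = max(2+2, 9+0) = 9
r[3] = max(2+9, 9+2, 5+0) = 11
r[4] = max(2+11, 9+9, 5+2, 10+0) = 18
r[5] = max(2+18, 9+11, 5+9, 10+2, 14+0) = 20
r[6] = max(2+20, 9+18, 5+11, 10+9, 14+2, 16+0) = 27
r[7] = max(2+27, 9+20, 5+18, …, 16+2, 14+0) = 29
r[8] = max(2+29, 9+27, 5+20, …, 14+2, 31+0) = 36
r[9] = max(2+36, 9+29, 5+27, …, 31+2, 17+0) = 38
Maximum revenue is $38.
Now minimize piece count subject to staying optimal: for each k, pieces[k] = 1 + min over i with p[i]+r[k−i]=r[k] of pieces[k−i].
pieces[6] = 3
pieces[7] = 4
pieces[8] = 4
pieces[9] = 5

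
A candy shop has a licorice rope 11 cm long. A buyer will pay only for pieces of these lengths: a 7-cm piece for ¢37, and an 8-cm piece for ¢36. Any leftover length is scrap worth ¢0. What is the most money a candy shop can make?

37

Let r[k] be the best obtainable value from length k. For each k, try every first piece i and keep the best of price[i] + r[k−i].
r[1] = 0
r[2] = 0
r[3] = 0
r[4] = 0
r[5] = 0
r[6] = 0
r[7] = 37
r[8] = max(37+0, 36+0) = 37
r[9] = max(37+0, 36+0) = 37
r[10] = max(37+0, 36+0) = 37
r[11] = max(37+0, 36+0) = 37
One optimal cutting: pieces 7 with 4 cm of scrap → ¢37.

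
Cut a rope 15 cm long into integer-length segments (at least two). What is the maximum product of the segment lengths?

Define m[k] = max over 1≤i<k of i · max(k−i, m[k−i]); the inner max lets the remainder stay uncut if that's better.
m[2] = 1*max(1,0) = 1*1 = 1
m[3] = max(1*2, 2*1) = 2
m[4] = max(1*3, 2*2, 3*1) = 4
m[5] = max(1*4, 2*3, 3*2, 4*1) = 6
m[6] = max(1*6, 2*4, 3*3, 4*2, 5*1) = 9
m[7] = max(1*9, 2*6, 3*4, 4*3, 5*2, 6*1) = 12
m[8] = max(1*12, 2*9, 3*6, …, 6*2, 7*1) = 18
m[9] = max(1*18, 2*12, 3*9, …, 7*2, 8*1) = 27
m[10] = max(1*27, 2*18, 3*12, …, 8*2, 9*1) = 36
m[11] = max(1*36, 2*27, 3*18, …, 9*2, 10*1) = 54
m[12] = max(1*54, 2*36, 3*27, …, 10*2, 11*1) = 81
m[13] = max(1*81, 2*54, 3*36, …, 11*2, 12*1) = 108
m[14] = max(1*108, 2*81, 3*54, …, 12*2, 13*1) = 162
m[15] = max(1*162, 2*108, 3*81, …, 13*2, 14*1) = 243
One optimal split: 3 + 3 + 3 + 3 + 3; product 3*3*3*3*3 = 243.

243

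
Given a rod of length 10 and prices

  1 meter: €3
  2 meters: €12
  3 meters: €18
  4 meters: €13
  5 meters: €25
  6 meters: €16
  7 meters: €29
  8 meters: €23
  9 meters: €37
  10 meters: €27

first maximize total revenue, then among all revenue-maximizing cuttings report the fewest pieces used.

Let r[k] be the best obtainable value from length k. For each k, try every first piece i and keep the best of price[i] + r[k−i].
r[1] = 3
r[2] = 12
r[3] = 18
r[4] = 24  (first piece 2, then r[2]=12)
r[5] = 30  (first piece 2, then r[3]=18)
r[6] = 36  (first piece 2, then r[4]=24)
r[7] = 42  (first piece 2, then r[5]=30)
r[8] = 48  (first piece 2, then r[6]=36)
r[9] = 54  (first piece 2, then r[7]=42)
r[10] = 60  (first piece 2, then r[8]=48)
Maximum revenue is €60.
Now minimize piece count subject to staying optimal: for each k, pieces[k] = 1 + min over i with p[i]+r[k−i]=r[k] of pieces[k−i].
pieces[7] = 3
pieces[8] = 3
pieces[9] = 3
pieces[10] = 4

4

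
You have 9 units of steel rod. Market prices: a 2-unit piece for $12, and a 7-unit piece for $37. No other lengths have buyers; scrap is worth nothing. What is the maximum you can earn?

49

Let best[k] be the best obtainable value from length k. For each k, try every first piece i and keep the best of price[i] + best[k−i].
best[1] = 0
best[2] = 12
best[3] = 12
best[4] = 24  (first piece 2, then best[2]=12)
best[5] = 24
best[6] = 36  (first piece 2, then best[4]=24)
best[7] = max(12+24, 37+0) = 37
best[8] = max(12+36, 37+0) = 48
best[9] = max(12+37, 37+12) = 49
One optimal cutting: 7 + 2 → $49.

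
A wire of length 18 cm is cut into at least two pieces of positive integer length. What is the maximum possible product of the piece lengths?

729

Fill m[k] for k=2..18: at each k try every first piece i and multiply by the better of (k−i) uncut or m[k−i].
m[2] = 1·max(1,0) = 1·1 = 1
m[3] = 1·max(2,1) = 1·2 = 2
m[4] = 2·max(2,1) = 2·2 = 4
m[5] = 2·max(3,2) = 2·3 = 6
m[6] = 3·max(3,2) = 3·3 = 9
m[7] = 2·max(5,6) = 2·6 = 12
m[8] = 2·max(6,9) = 2·9 = 18
m[9] = 3·max(6,9) = 3·9 = 27
m[10] = 2·max(8,18) = 2·18 = 36
m[11] = 2·max(9,27) = 2·27 = 54
m[12] = 3·max(9,27) = 3·27 = 81
m[13] = 2·max(11,54) = 2·54 = 108
m[14] = 2·max(12,81) = 2·81 = 162
m[15] = 3·max(12,81) = 3·81 = 243
m[16] = 2·max(14,162) = 2·162 = 324
m[17] = 2·max(15,243) = 2·243 = 486
m[18] = 3·max(15,243) = 3·243 = 729
One optimal split: 3 + 3 + 3 + 3 + 3 + 3; product 3·3·3·3·3·3 = 729.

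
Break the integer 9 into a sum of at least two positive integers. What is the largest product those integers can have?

Let g[k] be the best product for length k (with at least one cut). For each first piece i, the rest contributes max(k−i, g[k−i]).
Small cases: g[2]=1, g[3]=2, g[4]=4.
g[5] = 2*max(3,2) = 2*3 = 6
g[6] = 3*max(3,2) = 3*3 = 9
g[7] = 2*max(5,6) = 2*6 = 12
g[8] = 2*max(6,9) = 2*9 = 18
g[9] = 3*max(6,9) = 3*9 = 27
One optimal split: 3 + 3 + 3; product 3*3*3 = 27.

27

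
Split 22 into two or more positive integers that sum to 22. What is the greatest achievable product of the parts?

2916

Define P[k] = max over 1≤i<k of i · max(k−i, P[k−i]); the inner max lets the remainder stay uncut if that's better.
Small cases: P[2]=1, P[3]=2, P[4]=4, P[5]=6, P[6]=9, P[7]=12, P[8]=18, P[9]=27, P[10]=36, P[11]=54, P[12]=81, P[13]=108, P[14]=162, P[15]=243.
P[16] = max(1·243, 2·162, 3·108, …, 14·2, 15·1) = 324
P[17] = max(1·324, 2·243, 3·162, …, 15·2, 16·1) = 486
P[18] = max(1·486, 2·324, 3·243, …, 16·2, 17·1) = 729
P[19] = max(1·729, 2·486, 3·324, …, 17·2, 18·1) = 972
P[20] = max(1·972, 2·729, 3·486, …, 18·2, 19·1) = 1458
P[21] = max(1·1458, 2·972, 3·729, …, 19·2, 20·1) = 2187
P[22] = max(1·2187, 2·1458, 3·972, …, 20·2, 21·1) = 2916
One optimal split: 3 + 3 + 3 + 3 + 3 + 3 + 2 + 2; product 3·3·3·3·3·3·2·2 = 2916.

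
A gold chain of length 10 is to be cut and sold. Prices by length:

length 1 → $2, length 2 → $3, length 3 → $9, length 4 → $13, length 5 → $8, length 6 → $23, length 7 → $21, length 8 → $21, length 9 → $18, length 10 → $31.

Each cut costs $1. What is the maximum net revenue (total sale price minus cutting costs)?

Let v[k] be the best obtainable value from length k. For each k, try every first piece i and keep the best of price[i] + v[k−i] minus the 1 cut fee when i<k.
v[1] = 2
v[2] = 3  (first piece 1, then v[1]=2)
v[3] = 9
v[4] = 13
v[5] = 14  (first piece 1, then v[4]=13)
v[6] = 23
v[7] = 24  (first piece 1, then v[6]=23)
v[8] = 25  (first piece 1, then v[7]=24)
v[9] = 31  (first piece 3, then v[6]=23)
v[10] = 35  (first piece 4, then v[6]=23)
One optimal plan: pieces 6 + 4 (1 cut) → $36 − $1 = $35.

35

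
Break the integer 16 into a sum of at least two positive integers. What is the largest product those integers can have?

Let f[k] be the best product for length k (with at least one cut). For each first piece i, the rest contributes max(k−i, f[k−i]).
Small cases: f[2]=1, f[3]=2, f[4]=4, f[5]=6, f[6]=9, f[7]=12, f[8]=18, f[9]=27.
f[10] = max(1*27, 2*18, 3*12, …, 8*2, 9*1) = 36
f[11] = max(1*36, 2*27, 3*18, …, 9*2, 10*1) = 54
f[12] = max(1*54, 2*36, 3*27, …, 10*2, 11*1) = 81
f[13] = max(1*81, 2*54, 3*36, …, 11*2, 12*1) = 108
f[14] = max(1*108, 2*81, 3*54, …, 12*2, 13*1) = 162
f[15] = max(1*162, 2*108, 3*81, …, 13*2, 14*1) = 243
f[16] = max(1*243, 2*162, 3*108, …, 14*2, 15*1) = 324
One optimal split: 3 + 3 + 3 + 3 + 2 + 2; product 3*3*3*3*2*2 = 324.

324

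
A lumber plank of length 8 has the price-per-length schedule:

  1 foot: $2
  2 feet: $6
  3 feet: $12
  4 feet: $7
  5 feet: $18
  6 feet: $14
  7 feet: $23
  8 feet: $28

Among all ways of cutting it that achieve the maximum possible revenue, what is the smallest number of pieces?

Build r[k] bottom-up: r[k] = max over allowed piece i of (p[i] + r[k−i]).
r[1] = 2
r[2] = max(2+2, 6+0) = 6
r[3] = max(2+6, 6+2, 12+0) = 12
r[4] = max(2+12, 6+6, 12+2, 7+0) = 14
r[5] = max(2+14, 6+12, 12+6, 7+2, 18+0) = 18
r[6] = max(2+18, 6+14, 12+12, 7+6, 18+2, 14+0) = 24
r[7] = max(2+24, 6+18, 12+14, …, 14+2, 23+0) = 26
r[8] = max(2+26, 6+24, 12+18, …, 23+2, 28+0) = 30
Maximum revenue is $30.
Now minimize piece count subject to staying optimal: for each k, pieces[k] = 1 + min over i with p[i]+r[k−i]=r[k] of pieces[k−i].
pieces[5] = 1
pieces[6] = 2
pieces[7] = 3
pieces[8] = 2

2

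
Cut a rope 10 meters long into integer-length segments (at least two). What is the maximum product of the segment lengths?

36

Let g[k] be the best product for length k (with at least one cut). For each first piece i, the rest contributes max(k−i, g[k−i]).
g[2] = 1×max(1,0) = 1×1 = 1
g[3] = max(1×2, 2×1) = 2
g[4] = max(1×3, 2×2, 3×1) = 4
g[5] = max(1×4, 2×3, 3×2, 4×1) = 6
g[6] = max(1×6, 2×4, 3×3, 4×2, 5×1) = 9
g[7] = max(1×9, 2×6, 3×4, 4×3, 5×2, 6×1) = 12
g[8] = max(1×12, 2×9, 3×6, …, 6×2, 7×1) = 18
g[9] = max(1×18, 2×12, 3×9, …, 7×2, 8×1) = 27
g[10] = max(1×27, 2×18, 3×12, …, 8×2, 9×1) = 36
One optimal split: 3 + 3 + 2 + 2; product 3×3×2×2 = 36.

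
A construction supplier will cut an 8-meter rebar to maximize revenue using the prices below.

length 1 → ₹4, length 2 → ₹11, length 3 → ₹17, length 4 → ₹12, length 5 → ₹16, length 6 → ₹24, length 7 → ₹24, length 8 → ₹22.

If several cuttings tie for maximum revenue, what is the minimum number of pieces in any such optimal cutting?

3

Build r[k] bottom-up: r[k] = max over allowed piece i of (p[i] + r[k−i]).
r[1] = 4
r[2] = max(4+4, 11+0) = 11
r[3] = max(4+11, 11+4, 17+0) = 17
r[4] = max(4+17, 11+11, 17+4, 12+0) = 22
r[5] = max(4+22, 11+17, 17+11, 12+4, 16+0) = 28
r[6] = max(4+28, 11+22, 17+17, 12+11, 16+4, 24+0) = 34
r[7] = max(4+34, 11+28, 17+22, …, 24+4, 24+0) = 39
r[8] = max(4+39, 11+34, 17+28, …, 24+4, 22+0) = 45
Maximum revenue is ₹45.
Now minimize piece count subject to staying optimal: for each k, pieces[k] = 1 + min over i with p[i]+r[k−i]=r[k] of pieces[k−i].
pieces[5] = 2
pieces[6] = 2
pieces[7] = 3
pieces[8] = 3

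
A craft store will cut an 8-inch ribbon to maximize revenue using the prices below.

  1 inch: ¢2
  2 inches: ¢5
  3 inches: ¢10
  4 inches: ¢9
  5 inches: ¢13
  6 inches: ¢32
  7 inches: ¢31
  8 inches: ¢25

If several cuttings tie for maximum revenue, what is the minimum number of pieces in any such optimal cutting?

Consider every possible first cut. r[k] is the best of p[i]+r[k−i] over all sellable i≤k.
r[1] = 2
r[2] = max(2+2, 5+0) = 5
r[3] = max(2+5, 5+2, 10+0) = 10
r[4] = max(2+10, 5+5, 10+2, 9+0) = 12
r[5] = max(2+12, 5+10, 10+5, 9+2, 13+0) = 15
r[6] = max(2+15, 5+12, 10+10, 9+5, 13+2, 32+0) = 32
r[7] = max(2+32, 5+15, 10+12, …, 32+2, 31+0) = 34
r[8] = max(2+34, 5+32, 10+15, …, 31+2, 25+0) = 37
Maximum revenue is ¢37.
Now minimize piece count subject to staying optimal: for each k, pieces[k] = 1 + min over i with p[i]+r[k−i]=r[k] of pieces[k−i].
pieces[5] = 2
pieces[6] = 1
pieces[7] = 2
pieces[8] = 2

2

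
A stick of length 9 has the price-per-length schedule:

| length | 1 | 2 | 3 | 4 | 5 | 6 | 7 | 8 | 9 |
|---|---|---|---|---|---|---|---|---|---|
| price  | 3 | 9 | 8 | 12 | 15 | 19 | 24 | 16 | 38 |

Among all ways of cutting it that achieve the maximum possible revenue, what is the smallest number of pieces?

5

Consider every possible first cut. r[k] is the best of p[i]+r[k−i] over all sellable i≤k.
r[1] = 3
r[2] = 9
r[3] = 12  (first piece 1, then r[2]=9)
r[4] = 18  (first piece 2, then r[2]=9)
r[5] = 21  (first piece 1, then r[4]=18)
r[6] = 27  (first piece 2, then r[4]=18)
r[7] = 30  (first piece 1, then r[6]=27)
r[8] = 36  (first piece 2, then r[6]=27)
r[9] = 39  (first piece 1, then r[8]=36)
Maximum revenue is $39.
Now minimize piece count subject to staying optimal: for each k, pieces[k] = 1 + min over i with p[i]+r[k−i]=r[k] of pieces[k−i].
pieces[6] = 3
pieces[7] = 4
pieces[8] = 4
pieces[9] = 5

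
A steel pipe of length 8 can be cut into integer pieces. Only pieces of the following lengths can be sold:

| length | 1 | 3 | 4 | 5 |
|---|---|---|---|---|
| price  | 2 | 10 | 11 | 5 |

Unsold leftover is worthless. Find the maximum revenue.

24

Consider every possible first cut. best[k] is the best of p[i]+best[k−i] over all sellable i≤k.
best[1] = 2
best[2] = 4  (first piece 1, then best[1]=2)
best[3] = max(2+4, 10+0) = 10
best[4] = max(2+10, 10+2, 11+0) = 12
best[5] = max(2+12, 10+4, 11+2, 5+0) = 14
best[6] = max(2+14, 10+10, 11+4, 5+2) = 20
best[7] = max(2+20, 10+12, 11+10, 5+4) = 22
best[8] = max(2+22, 10+14, 11+12, 5+10) = 24
One optimal cutting: 3 + 3 + 1 + 1 → $24.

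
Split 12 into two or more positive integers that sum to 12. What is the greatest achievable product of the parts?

Fill m[k] for k=2..12: at each k try every first piece i and multiply by the better of (k−i) uncut or m[k−i].
m[2] = 1×max(1,0) = 1×1 = 1
m[3] = max(1×2, 2×1) = 2
m[4] = max(1×3, 2×2, 3×1) = 4
m[5] = max(1×4, 2×3, 3×2, 4×1) = 6
m[6] = max(1×6, 2×4, 3×3, 4×2, 5×1) = 9
m[7] = max(1×9, 2×6, 3×4, 4×3, 5×2, 6×1) = 12
m[8] = max(1×12, 2×9, 3×6, …, 6×2, 7×1) = 18
m[9] = max(1×18, 2×12, 3×9, …, 7×2, 8×1) = 27
m[10] = max(1×27, 2×18, 3×12, …, 8×2, 9×1) = 36
m[11] = max(1×36, 2×27, 3×18, …, 9×2, 10×1) = 54
m[12] = max(1×54, 2×36, 3×27, …, 10×2, 11×1) = 81
One optimal split: 3 + 3 + 3 + 3; product 3×3×3×3 = 81.

81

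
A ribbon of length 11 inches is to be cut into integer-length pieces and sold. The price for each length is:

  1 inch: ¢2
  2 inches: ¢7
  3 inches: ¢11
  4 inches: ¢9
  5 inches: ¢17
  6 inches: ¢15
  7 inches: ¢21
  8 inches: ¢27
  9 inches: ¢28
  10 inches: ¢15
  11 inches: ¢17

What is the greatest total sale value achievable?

40

Let r[k] be the best obtainable value from length k. For each k, try every first piece i and keep the best of price[i] + r[k−i].
r[1] = 2
r[2] = 7
r[3] = 11
r[4] = 14  (first piece 2, then r[2]=7)
r[5] = 18  (first piece 2, then r[3]=11)
r[6] = 22  (first piece 3, then r[3]=11)
r[7] = 25  (first piece 2, then r[5]=18)
r[8] = 29  (first piece 2, then r[6]=22)
r[9] = 33  (first piece 3, then r[6]=22)
r[10] = 36  (first piece 2, then r[8]=29)
r[11] = 40  (first piece 2, then r[9]=33)
One optimal cutting: 3 + 3 + 3 + 2 → ¢11 + ¢11 + ¢11 + ¢7 = ¢40.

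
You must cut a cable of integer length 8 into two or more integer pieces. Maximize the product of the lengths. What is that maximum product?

18

Let prod[k] be the best product for length k (with at least one cut). For each first piece i, the rest contributes max(k−i, prod[k−i]).
prod[2] = 1·max(1,0) = 1·1 = 1
prod[3] = 1·max(2,1) = 1·2 = 2
prod[4] = 2·max(2,1) = 2·2 = 4
prod[5] = 2·max(3,2) = 2·3 = 6
prod[6] = 3·max(3,2) = 3·3 = 9
prod[7] = 2·max(5,6) = 2·6 = 12
prod[8] = 2·max(6,9) = 2·9 = 18
One optimal split: 3 + 3 + 2; product 3·3·2 = 18.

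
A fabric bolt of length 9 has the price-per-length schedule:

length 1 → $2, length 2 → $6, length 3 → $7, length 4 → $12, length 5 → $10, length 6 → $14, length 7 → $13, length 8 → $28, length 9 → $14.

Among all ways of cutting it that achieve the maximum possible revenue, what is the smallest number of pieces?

Build r[k] bottom-up: r[k] = max over allowed piece i of (p[i] + r[k−i]).
r[1] = 2
r[2] = 6
r[3] = 8  (first piece 1, then r[2]=6)
r[4] = 12  (first piece 2, then r[2]=6)
r[5] = 14  (first piece 1, then r[4]=12)
r[6] = 18  (first piece 2, then r[4]=12)
r[7] = 20  (first piece 1, then r[6]=18)
r[8] = 28
r[9] = 30  (first piece 1, then r[8]=28)
Maximum revenue is $30.
Now minimize piece count subject to staying optimal: for each k, pieces[k] = 1 + min over i with p[i]+r[k−i]=r[k] of pieces[k−i].
pieces[6] = 2
pieces[7] = 3
pieces[8] = 1
pieces[9] = 2

2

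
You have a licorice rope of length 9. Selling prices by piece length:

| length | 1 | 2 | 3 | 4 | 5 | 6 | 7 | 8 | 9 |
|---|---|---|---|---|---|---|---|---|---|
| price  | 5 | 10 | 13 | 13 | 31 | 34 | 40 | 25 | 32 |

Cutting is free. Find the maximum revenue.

Let R[k] be the best obtainable value from length k. For each k, try every first piece i and keep the best of price[i] + R[k−i].
R[1] = 5
R[2] = 10  (first piece 1, then R[1]=5)
R[3] = 15  (first piece 1, then R[2]=10)
R[4] = 20  (first piece 1, then R[3]=15)
R[5] = 31
R[6] = 36  (first piece 1, then R[5]=31)
R[7] = 41  (first piece 1, then R[6]=36)
R[8] = 46  (first piece 1, then R[7]=41)
R[9] = 51  (first piece 1, then R[8]=46)
One optimal cutting: 5 + 1 + 1 + 1 + 1 → ¢31 + ¢5 + ¢5 + ¢5 + ¢5 = ¢51.

51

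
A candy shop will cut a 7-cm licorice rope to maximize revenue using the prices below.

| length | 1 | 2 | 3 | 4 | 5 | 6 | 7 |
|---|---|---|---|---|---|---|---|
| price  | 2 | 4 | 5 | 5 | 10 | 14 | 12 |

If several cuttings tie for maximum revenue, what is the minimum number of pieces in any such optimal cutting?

2

Let r[k] be the best obtainable value from length k. For each k, try every first piece i and keep the best of price[i] + r[k−i].
r[1] = 2
r[2] = 4  (first piece 1, then r[1]=2)
r[3] = 6  (first piece 1, then r[2]=4)
r[4] = 8  (first piece 1, then r[3]=6)
r[5] = 10  (first piece 1, then r[4]=8)
r[6] = 14
r[7] = 16  (first piece 1, then r[6]=14)
Maximum revenue is ¢16.
Now minimize piece count subject to staying optimal: for each k, pieces[k] = 1 + min over i with p[i]+r[k−i]=r[k] of pieces[k−i].
pieces[4] = 2
pieces[5] = 1
pieces[6] = 1
pieces[7] = 2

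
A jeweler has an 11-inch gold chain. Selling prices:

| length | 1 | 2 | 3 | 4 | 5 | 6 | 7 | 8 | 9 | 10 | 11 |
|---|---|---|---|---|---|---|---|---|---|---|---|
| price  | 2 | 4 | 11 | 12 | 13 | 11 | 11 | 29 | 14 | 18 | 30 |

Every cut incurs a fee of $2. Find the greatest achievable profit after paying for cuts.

Consider every possible first cut. net[k] is the best of p[i]+net[k−i] over all sellable i≤k, charging 2 whenever i<k.
net[1] = 2
net[2] = max(2+2-2, 4+0) = 4
net[3] = max(2+4-2, 4+2-2, 11+0) = 11
net[4] = max(2+11-2, 4+4-2, 11+2-2, 12+0) = 12
net[5] = max(2+12-2, 4+11-2, 11+4-2, 12+2-2, 13+0) = 13
net[6] = max(2+13-2, 4+12-2, 11+11-2, 12+4-2, 13+2-2, 11+0) = 20
net[7] = max(2+20-2, 4+13-2, 11+12-2, …, 11+2-2, 11+0) = 21
net[8] = max(2+21-2, 4+20-2, 11+13-2, …, 11+2-2, 29+0) = 29
net[9] = max(2+29-2, 4+21-2, 11+20-2, …, 29+2-2, 14+0) = 29
net[10] = max(2+29-2, 4+29-2, 11+21-2, …, 14+2-2, 18+0) = 31
net[11] = max(2+31-2, 4+29-2, 11+29-2, …, 18+2-2, 30+0) = 38
One optimal plan: pieces 8 + 3 (1 cut) → $40 − $2 = $38.

38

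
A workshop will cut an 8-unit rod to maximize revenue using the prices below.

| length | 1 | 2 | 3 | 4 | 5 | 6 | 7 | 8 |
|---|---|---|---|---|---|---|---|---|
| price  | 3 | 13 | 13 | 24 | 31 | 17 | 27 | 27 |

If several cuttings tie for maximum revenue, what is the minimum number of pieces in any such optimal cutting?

Build r[k] bottom-up: r[k] = max over allowed piece i of (p[i] + r[k−i]).
r[1] = 3
r[2] = 13
r[3] = 16  (first piece 1, then r[2]=13)
r[4] = 26  (first piece 2, then r[2]=13)
r[5] = 31
r[6] = 39  (first piece 2, then r[4]=26)
r[7] = 44  (first piece 2, then r[5]=31)
r[8] = 52  (first piece 2, then r[6]=39)
Maximum revenue is $52.
Now minimize piece count subject to staying optimal: for each k, pieces[k] = 1 + min over i with p[i]+r[k−i]=r[k] of pieces[k−i].
pieces[5] = 1
pieces[6] = 3
pieces[7] = 2
pieces[8] = 4

4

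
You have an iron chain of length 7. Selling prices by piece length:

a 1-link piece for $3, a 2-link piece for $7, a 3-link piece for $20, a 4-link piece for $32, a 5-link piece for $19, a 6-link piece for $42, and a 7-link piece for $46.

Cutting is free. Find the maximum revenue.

52

Build r[k] bottom-up: r[k] = max over allowed piece i of (p[i] + r[k−i]).
r[1] = 3
r[2] = max(3+3, 7+0) = 7
r[3] = max(3+7, 7+3, 20+0) = 20
r[4] = max(3+20, 7+7, 20+3, 32+0) = 32
r[5] = max(3+32, 7+20, 20+7, 32+3, 19+0) = 35
r[6] = max(3+35, 7+32, 20+20, 32+7, 19+3, 42+0) = 42
r[7] = max(3+42, 7+35, 20+32, …, 42+3, 46+0) = 52
One optimal cutting: 4 + 3 → $32 + $20 = $52.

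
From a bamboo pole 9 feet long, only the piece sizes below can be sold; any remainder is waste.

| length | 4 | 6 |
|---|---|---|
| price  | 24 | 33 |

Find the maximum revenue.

48

Let r[k] be the best obtainable value from length k. For each k, try every first piece i and keep the best of price[i] + r[k−i].
r[1] = 0
r[2] = 0
r[3] = 0
r[4] = 24
r[5] = 24
r[6] = max(24+0, 33+0) = 33
r[7] = max(24+0, 33+0) = 33
r[8] = max(24+24, 33+0) = 48
r[9] = max(24+24, 33+0) = 48
One optimal cutting: pieces 4 + 4 with 1 foot of scrap → $48.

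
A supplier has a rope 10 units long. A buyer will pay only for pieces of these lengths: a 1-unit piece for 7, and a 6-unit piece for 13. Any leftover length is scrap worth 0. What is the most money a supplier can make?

Build r[k] bottom-up: r[k] = max over allowed piece i of (p[i] + r[k−i]).
r[1] = 7
r[2] = 14  (first piece 1, then r[1]=7)
r[3] = 21  (first piece 1, then r[2]=14)
r[4] = 28  (first piece 1, then r[3]=21)
r[5] = 35  (first piece 1, then r[4]=28)
r[6] = max(7+35, 13+0) = 42
r[7] = max(7+42, 13+7) = 49
r[8] = max(7+49, 13+14) = 56
r[9] = max(7+56, 13+21) = 63
r[10] = max(7+63, 13+28) = 70
One optimal cutting: 1 + 1 + 1 + 1 + 1 + 1 + 1 + 1 + 1 + 1 → 70.

70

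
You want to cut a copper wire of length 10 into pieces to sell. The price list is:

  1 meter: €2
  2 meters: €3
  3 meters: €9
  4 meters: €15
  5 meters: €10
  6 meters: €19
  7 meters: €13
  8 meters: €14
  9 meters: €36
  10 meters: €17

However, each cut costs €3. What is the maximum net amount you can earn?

Build net[k] bottom-up: net[k] = max over allowed piece i of (p[i] + net[k−i]) − 3 per cut.
net[1] = 2
net[2] = 3
net[3] = 9
net[4] = 15
net[5] = 14  (first piece 1, then net[4]=15)
net[6] = 19
net[7] = 21  (first piece 3, then net[4]=15)
net[8] = 27  (first piece 4, then net[4]=15)
net[9] = 36
net[10] = 35  (first piece 1, then net[9]=36)
One optimal plan: pieces 9 + 1 (1 cut) → €38 − €3 = €35.

35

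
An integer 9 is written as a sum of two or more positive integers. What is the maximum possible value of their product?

27

Let g[k] be the best product for length k (with at least one cut). For each first piece i, the rest contributes max(k−i, g[k−i]).
g[2] = 1·max(1,0) = 1·1 = 1
g[3] = max(1·2, 2·1) = 2
g[4] = max(1·3, 2·2, 3·1) = 4
g[5] = max(1·4, 2·3, 3·2, 4·1) = 6
g[6] = max(1·6, 2·4, 3·3, 4·2, 5·1) = 9
g[7] = max(1·9, 2·6, 3·4, 4·3, 5·2, 6·1) = 12
g[8] = max(1·12, 2·9, 3·6, …, 6·2, 7·1) = 18
g[9] = max(1·18, 2·12, 3·9, …, 7·2, 8·1) = 27
One optimal split: 3 + 3 + 3; product 3·3·3 = 27.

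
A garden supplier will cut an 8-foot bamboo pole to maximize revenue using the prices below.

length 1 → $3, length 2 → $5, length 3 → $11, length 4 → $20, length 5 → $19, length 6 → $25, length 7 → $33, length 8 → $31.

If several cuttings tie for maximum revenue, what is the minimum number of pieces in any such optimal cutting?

2

Let r[k] be the best obtainable value from length k. For each k, try every first piece i and keep the best of price[i] + r[k−i].
r[1] = 3
r[2] = 6  (first piece 1, then r[1]=3)
r[3] = 11
r[4] = 20
r[5] = 23  (first piece 1, then r[4]=20)
r[6] = 26  (first piece 1, then r[5]=23)
r[7] = 33
r[8] = 40  (first piece 4, then r[4]=20)
Maximum revenue is $40.
Now minimize piece count subject to staying optimal: for each k, pieces[k] = 1 + min over i with p[i]+r[k−i]=r[k] of pieces[k−i].
pieces[5] = 2
pieces[6] = 3
pieces[7] = 1
pieces[8] = 2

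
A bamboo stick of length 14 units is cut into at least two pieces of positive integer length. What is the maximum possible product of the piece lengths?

Define prod[k] = max over 1≤i<k of i · max(k−i, prod[k−i]); the inner max lets the remainder stay uncut if that's better.
Small cases: prod[2]=1, prod[3]=2, prod[4]=4, prod[5]=6, prod[6]=9, prod[7]=12, prod[8]=18.
prod[9] = 3×max(6,9) = 3×9 = 27
prod[10] = 2×max(8,18) = 2×18 = 36
prod[11] = 2×max(9,27) = 2×27 = 54
prod[12] = 3×max(9,27) = 3×27 = 81
prod[13] = 2×max(11,54) = 2×54 = 108
prod[14] = 2×max(12,81) = 2×81 = 162
One optimal split: 3 + 3 + 3 + 3 + 2; product 3×3×3×3×2 = 162.

162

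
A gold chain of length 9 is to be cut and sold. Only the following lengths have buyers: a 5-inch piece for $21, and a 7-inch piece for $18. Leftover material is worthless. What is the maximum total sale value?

21

Build best[k] bottom-up: best[k] = max over allowed piece i of (p[i] + best[k−i]).
best[1] = 0
best[2] = 0
best[3] = 0
best[4] = 0
best[5] = 21
best[6] = 21
best[7] = 21
best[8] = 21
best[9] = 21
One optimal cutting: pieces 5 with 4 inches of scrap → $21.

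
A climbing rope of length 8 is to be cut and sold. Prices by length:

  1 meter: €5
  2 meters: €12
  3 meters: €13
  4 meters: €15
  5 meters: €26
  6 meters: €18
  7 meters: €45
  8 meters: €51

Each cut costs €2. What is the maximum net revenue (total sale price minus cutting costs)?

51

Build r[k] bottom-up: r[k] = max over allowed piece i of (p[i] + r[k−i]) − 2 per cut.
r[1] = 5
r[2] = 12
r[3] = 15  (first piece 1, then r[2]=12)
r[4] = 22  (first piece 2, then r[2]=12)
r[5] = 26
r[6] = 32  (first piece 2, then r[4]=22)
r[7] = 45
r[8] = 51
Best is to make no cuts and sell whole for €51.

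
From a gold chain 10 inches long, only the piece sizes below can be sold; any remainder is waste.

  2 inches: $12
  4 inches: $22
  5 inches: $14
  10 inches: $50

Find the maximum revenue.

Let f[k] be the best obtainable value from length k. For each k, try every first piece i and keep the best of price[i] + f[k−i].
f[1] = 0
f[2] = 12
f[3] = 12
f[4] = 24  (first piece 2, then f[2]=12)
f[5] = 24
f[6] = 36  (first piece 2, then f[4]=24)
f[7] = 36
f[8] = 48  (first piece 2, then f[6]=36)
f[9] = 48
f[10] = 60  (first piece 2, then f[8]=48)
One optimal cutting: 2 + 2 + 2 + 2 + 2 → $60.

60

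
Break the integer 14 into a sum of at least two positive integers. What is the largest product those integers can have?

Let m[k] be the best product for length k (with at least one cut). For each first piece i, the rest contributes max(k−i, m[k−i]).
m[2] = 1·max(1,0) = 1·1 = 1
m[3] = max(1·2, 2·1) = 2
m[4] = max(1·3, 2·2, 3·1) = 4
m[5] = max(1·4, 2·3, 3·2, 4·1) = 6
m[6] = max(1·6, 2·4, 3·3, 4·2, 5·1) = 9
m[7] = max(1·9, 2·6, 3·4, 4·3, 5·2, 6·1) = 12
m[8] = max(1·12, 2·9, 3·6, …, 6·2, 7·1) = 18
m[9] = max(1·18, 2·12, 3·9, …, 7·2, 8·1) = 27
m[10] = max(1·27, 2·18, 3·12, …, 8·2, 9·1) = 36
m[11] = max(1·36, 2·27, 3·18, …, 9·2, 10·1) = 54
m[12] = max(1·54, 2·36, 3·27, …, 10·2, 11·1) = 81
m[13] = max(1·81, 2·54, 3·36, …, 11·2, 12·1) = 108
m[14] = max(1·108, 2·81, 3·54, …, 12·2, 13·1) = 162
One optimal split: 3 + 3 + 3 + 3 + 2; product 3·3·3·3·2 = 162.

162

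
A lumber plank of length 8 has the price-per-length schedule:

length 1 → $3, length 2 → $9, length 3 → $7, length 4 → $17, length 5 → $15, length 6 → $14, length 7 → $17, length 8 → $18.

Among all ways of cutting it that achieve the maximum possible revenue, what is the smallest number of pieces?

4

Let r[k] be the best obtainable value from length k. For each k, try every first piece i and keep the best of price[i] + r[k−i].
r[1] = 3
r[2] = max(3+3, 9+0) = 9
r[3] = max(3+9, 9+3, 7+0) = 12
r[4] = max(3+12, 9+9, 7+3, 17+0) = 18
r[5] = max(3+18, 9+12, 7+9, 17+3, 15+0) = 21
r[6] = max(3+21, 9+18, 7+12, 17+9, 15+3, 14+0) = 27
r[7] = max(3+27, 9+21, 7+18, …, 14+3, 17+0) = 30
r[8] = max(3+30, 9+27, 7+21, …, 17+3, 18+0) = 36
Maximum revenue is $36.
Now minimize piece count subject to staying optimal: for each k, pieces[k] = 1 + min over i with p[i]+r[k−i]=r[k] of pieces[k−i].
pieces[5] = 3
pieces[6] = 3
pieces[7] = 4
pieces[8] = 4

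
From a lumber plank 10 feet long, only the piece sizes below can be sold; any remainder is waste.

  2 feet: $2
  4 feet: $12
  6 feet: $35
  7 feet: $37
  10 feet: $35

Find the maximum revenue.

Build best[k] bottom-up: best[k] = max over allowed piece i of (p[i] + best[k−i]).
best[1] = 0
best[2] = 2
best[3] = 2
best[4] = max(2+2, 12+0) = 12
best[5] = max(2+2, 12+0) = 12
best[6] = max(2+12, 12+2, 35+0) = 35
best[7] = max(2+12, 12+2, 35+0, 37+0) = 37
best[8] = max(2+35, 12+12, 35+2, 37+0) = 37
best[9] = max(2+37, 12+12, 35+2, 37+2) = 39
best[10] = max(2+37, 12+35, 35+12, 37+2, 35+0) = 47
One optimal cutting: 6 + 4 → $47.

47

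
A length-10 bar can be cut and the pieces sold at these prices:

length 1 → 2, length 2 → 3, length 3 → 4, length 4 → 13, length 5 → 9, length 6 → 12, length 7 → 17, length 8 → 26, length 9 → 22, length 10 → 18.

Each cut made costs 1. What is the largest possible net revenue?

28

Consider every possible first cut. r[k] is the best of p[i]+r[k−i] over all sellable i≤k, charging 1 whenever i<k.
r[1] = 2
r[2] = max(2+2-1, 3+0) = 3
r[3] = max(2+3-1, 3+2-1, 4+0) = 4
r[4] = max(2+4-1, 3+3-1, 4+2-1, 13+0) = 13
r[5] = max(2+13-1, 3+4-1, 4+3-1, 13+2-1, 9+0) = 14
r[6] = max(2+14-1, 3+13-1, 4+4-1, 13+3-1, 9+2-1, 12+0) = 15
r[7] = max(2+15-1, 3+14-1, 4+13-1, …, 12+2-1, 17+0) = 17
r[8] = max(2+17-1, 3+15-1, 4+14-1, …, 17+2-1, 26+0) = 26
r[9] = max(2+26-1, 3+17-1, 4+15-1, …, 26+2-1, 22+0) = 27
r[10] = max(2+27-1, 3+26-1, 4+17-1, …, 22+2-1, 18+0) = 28
One optimal plan: pieces 8 + 1 + 1 (2 cuts) → 30 − 2 = 28.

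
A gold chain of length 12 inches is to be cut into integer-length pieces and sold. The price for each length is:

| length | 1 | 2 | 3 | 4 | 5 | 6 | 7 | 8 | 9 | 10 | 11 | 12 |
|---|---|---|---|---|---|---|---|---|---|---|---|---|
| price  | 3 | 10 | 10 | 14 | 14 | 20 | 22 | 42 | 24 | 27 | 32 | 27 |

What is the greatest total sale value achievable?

Consider every possible first cut. v[k] is the best of p[i]+v[k−i] over all sellable i≤k.
v[1] = 3
v[2] = 10
v[3] = 13  (first piece 1, then v[2]=10)
v[4] = 20  (first piece 2, then v[2]=10)
v[5] = 23  (first piece 1, then v[4]=20)
v[6] = 30  (first piece 2, then v[4]=20)
v[7] = 33  (first piece 1, then v[6]=30)
v[8] = 42
v[9] = 45  (first piece 1, then v[8]=42)
v[10] = 52  (first piece 2, then v[8]=42)
v[11] = 55  (first piece 1, then v[10]=52)
v[12] = 62  (first piece 2, then v[10]=52)
One optimal cutting: 8 + 2 + 2 → $42 + $10 + $10 = $62.

62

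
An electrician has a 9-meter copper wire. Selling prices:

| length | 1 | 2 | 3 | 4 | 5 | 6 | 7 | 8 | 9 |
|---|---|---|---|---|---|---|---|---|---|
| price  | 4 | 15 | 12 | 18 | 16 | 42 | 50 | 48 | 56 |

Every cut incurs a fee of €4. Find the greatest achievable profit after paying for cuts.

61

Consider every possible first cut. v[k] is the best of p[i]+v[k−i] over all sellable i≤k, charging 4 whenever i<k.
v[1] = 4
v[2] = max(4+4-4, 15+0) = 15
v[3] = max(4+15-4, 15+4-4, 12+0) = 15
v[4] = max(4+15-4, 15+15-4, 12+4-4, 18+0) = 26
v[5] = max(4+26-4, 15+15-4, 12+15-4, 18+4-4, 16+0) = 26
v[6] = max(4+26-4, 15+26-4, 12+15-4, 18+15-4, 16+4-4, 42+0) = 42
v[7] = max(4+42-4, 15+26-4, 12+26-4, …, 42+4-4, 50+0) = 50
v[8] = max(4+50-4, 15+42-4, 12+26-4, …, 50+4-4, 48+0) = 53
v[9] = max(4+53-4, 15+50-4, 12+42-4, …, 48+4-4, 56+0) = 61
One optimal plan: pieces 7 + 2 (1 cut) → €65 − €4 = €61.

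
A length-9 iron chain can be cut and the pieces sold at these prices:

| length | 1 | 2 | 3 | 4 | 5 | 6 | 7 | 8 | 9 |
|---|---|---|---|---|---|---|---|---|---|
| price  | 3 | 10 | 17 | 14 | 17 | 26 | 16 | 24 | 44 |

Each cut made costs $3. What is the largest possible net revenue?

45

Let net[k] be the best obtainable value from length k. For each k, try every first piece i and keep the best of price[i] + net[k−i] minus the 3 cut fee when i<k.
net[1] = 3
net[2] = max(3+3-3, 10+0) = 10
net[3] = max(3+10-3, 10+3-3, 17+0) = 17
net[4] = max(3+17-3, 10+10-3, 17+3-3, 14+0) = 17
net[5] = max(3+17-3, 10+17-3, 17+10-3, 14+3-3, 17+0) = 24
net[6] = max(3+24-3, 10+17-3, 17+17-3, 14+10-3, 17+3-3, 26+0) = 31
net[7] = max(3+31-3, 10+24-3, 17+17-3, …, 26+3-3, 16+0) = 31
net[8] = max(3+31-3, 10+31-3, 17+24-3, …, 16+3-3, 24+0) = 38
net[9] = max(3+38-3, 10+31-3, 17+31-3, …, 24+3-3, 44+0) = 45
One optimal plan: pieces 3 + 3 + 3 (2 cuts) → $51 − $6 = $45.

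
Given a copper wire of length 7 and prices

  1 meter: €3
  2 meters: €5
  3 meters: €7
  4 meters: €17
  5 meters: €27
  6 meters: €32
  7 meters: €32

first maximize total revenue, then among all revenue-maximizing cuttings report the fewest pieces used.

Build r[k] bottom-up: r[k] = max over allowed piece i of (p[i] + r[k−i]).
r[1] = 3
r[2] = max(3+3, 5+0) = 6
r[3] = max(3+6, 5+3, 7+0) = 9
r[4] = max(3+9, 5+6, 7+3, 17+0) = 17
r[5] = max(3+17, 5+9, 7+6, 17+3, 27+0) = 27
r[6] = max(3+27, 5+17, 7+9, 17+6, 27+3, 32+0) = 32
r[7] = max(3+32, 5+27, 7+17, …, 32+3, 32+0) = 35
Maximum revenue is €35.
Now minimize piece count subject to staying optimal: for each k, pieces[k] = 1 + min over i with p[i]+r[k−i]=r[k] of pieces[k−i].
pieces[4] = 1
pieces[5] = 1
pieces[6] = 1
pieces[7] = 2

2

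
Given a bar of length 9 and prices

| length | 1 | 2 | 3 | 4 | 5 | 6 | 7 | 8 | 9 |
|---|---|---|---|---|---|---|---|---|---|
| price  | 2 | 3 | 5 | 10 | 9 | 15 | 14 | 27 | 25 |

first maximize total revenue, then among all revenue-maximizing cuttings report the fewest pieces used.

Consider every possible first cut. r[k] is the best of p[i]+r[k−i] over all sellable i≤k.
r[1] = 2
r[2] = 4  (first piece 1, then r[1]=2)
r[3] = 6  (first piece 1, then r[2]=4)
r[4] = 10
r[5] = 12  (first piece 1, then r[4]=10)
r[6] = 15
r[7] = 17  (first piece 1, then r[6]=15)
r[8] = 27
r[9] = 29  (first piece 1, then r[8]=27)
Maximum revenue is 29.
Now minimize piece count subject to staying optimal: for each k, pieces[k] = 1 + min over i with p[i]+r[k−i]=r[k] of pieces[k−i].
pieces[6] = 1
pieces[7] = 2
pieces[8] = 1
pieces[9] = 2

2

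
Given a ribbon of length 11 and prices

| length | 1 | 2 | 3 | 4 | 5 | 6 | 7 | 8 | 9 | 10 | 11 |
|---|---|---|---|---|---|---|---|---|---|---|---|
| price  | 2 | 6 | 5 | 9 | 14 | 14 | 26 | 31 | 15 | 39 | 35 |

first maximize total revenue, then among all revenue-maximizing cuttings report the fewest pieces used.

Build r[k] bottom-up: r[k] = max over allowed piece i of (p[i] + r[k−i]).
r[1] = 2
r[2] = max(2+2, 6+0) = 6
r[3] = max(2+6, 6+2, 5+0) = 8
r[4] = max(2+8, 6+6, 5+2, 9+0) = 12
r[5] = max(2+12, 6+8, 5+6, 9+2, 14+0) = 14
r[6] = max(2+14, 6+12, 5+8, 9+6, 14+2, 14+0) = 18
r[7] = max(2+18, 6+14, 5+12, …, 14+2, 26+0) = 26
r[8] = max(2+26, 6+18, 5+14, …, 26+2, 31+0) = 31
r[9] = max(2+31, 6+26, 5+18, …, 31+2, 15+0) = 33
r[10] = max(2+33, 6+31, 5+26, …, 15+2, 39+0) = 39
r[11] = max(2+39, 6+33, 5+31, …, 39+2, 35+0) = 41
Maximum revenue is ¢41.
Now minimize piece count subject to staying optimal: for each k, pieces[k] = 1 + min over i with p[i]+r[k−i]=r[k] of pieces[k−i].
pieces[8] = 1
pieces[9] = 2
pieces[10] = 1
pieces[11] = 2

2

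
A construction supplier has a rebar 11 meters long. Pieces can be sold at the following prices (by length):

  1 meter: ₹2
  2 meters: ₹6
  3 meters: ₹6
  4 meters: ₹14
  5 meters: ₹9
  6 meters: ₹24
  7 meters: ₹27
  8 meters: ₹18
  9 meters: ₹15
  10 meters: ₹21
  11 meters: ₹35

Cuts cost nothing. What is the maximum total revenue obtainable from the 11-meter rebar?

41

Build r[k] bottom-up: r[k] = max over allowed piece i of (p[i] + r[k−i]).
r[1] = 2
r[2] = 6
r[3] = 8  (first piece 1, then r[2]=6)
r[4] = 14
r[5] = 16  (first piece 1, then r[4]=14)
r[6] = 24
r[7] = 27
r[8] = 30  (first piece 2, then r[6]=24)
r[9] = 33  (first piece 2, then r[7]=27)
r[10] = 38  (first piece 4, then r[6]=24)
r[11] = 41  (first piece 4, then r[7]=27)
One optimal cutting: 7 + 4 → ₹27 + ₹14 = ₹41.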